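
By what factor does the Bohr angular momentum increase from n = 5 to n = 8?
1.60000

In the Bohr model, L_n = nℏ, so the ratio is purely the ratio of quantum numbers:

L_8/L_5 = 8ℏ / 5ℏ = 8/5 = 1.60000

The angular momentum scales linearly with n.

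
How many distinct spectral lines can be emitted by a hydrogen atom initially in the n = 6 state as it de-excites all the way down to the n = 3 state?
6

The electron can occupy levels n = 3, 4, ..., 6 during de-excitation — that is m = 6 - 3 + 1 = 4 distinct levels.

The number of distinct spectral lines equals the number of ways to choose 2 of these m levels (each pair gives one possible emission transition):

Number of lines = m(m-1)/2 = 4×3/2 = 6

These correspond to all possible transitions between the 4 levels:
6 → 5, 6 → 4, 6 → 3, 5 → 4, 5 → 3, 4 → 3

Each transition produces a photon with a unique energy (and thus wavelength). This count does not depend on Z.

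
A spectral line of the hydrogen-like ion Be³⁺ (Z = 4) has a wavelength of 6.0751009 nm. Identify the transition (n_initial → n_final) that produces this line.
n = 4 → n = 1

First, find the photon energy from the wavelength (hc = 1239.84 eV·nm):
E = hc/λ = 1239.84 eV·nm / 6.0751009 nm = 204.08550 eV

The energy levels of Be³⁺ satisfy E_n = -13.6057 × 4² / n² eV, so an emission n_i → n_f releases
ΔE = 13.6057 × 4² × (1/n_f² − 1/n_i²) eV.

Setting ΔE equal to the photon energy:
1/n_f² − 1/n_i² = 204.08550 / (13.6057 × 4²) = 0.93750000

Since 1/n_i² must be positive, we need 1/n_f² > 0.93750000, i.e. n_f ≤ 1. For each allowed n_f, solve n_i = (1/n_f² − 0.93750000)^(−1/2) and check whether it is a whole number:
  n_f = 1: 1/n_i² = 1.00000000 − 0.93750000 = 0.06250000 → n_i = 4.000  → integer, n_i = 4 ✓

Only n_f = 1 gives an integer upper level, n_i = 4.

The transition is from n = 4 to n = 1 (emission).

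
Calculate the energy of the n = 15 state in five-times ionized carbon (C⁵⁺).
-2.1769 eV

For hydrogen-like ions, the energy levels scale with Z²:
E_n = -13.6057 Z² / n² eV

For C⁵⁺ (Z = 6) at n = 15:
E_15 = -13.6057 × 6² / 15²
E_15 = -13.6057 × 36 / 225
E_15 = -489.8052 / 225
E_15 = -2.1769 eV

The energy is 36 times more negative than hydrogen at the same n due to the stronger nuclear charge.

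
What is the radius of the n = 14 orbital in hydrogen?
10.37187 nm (or 103.71873 Å)

The Bohr radius formula is:
r_n = n² a₀ / Z

where a₀ = 0.05291772 nm is the Bohr radius.

For H (Z = 1) at n = 14:
r_14 = 14² × 0.05291772 nm / 1
r_14 = 196 × 0.05291772 nm / 1
r_14 = 10.371873 nm / 1
r_14 = 10.37187 nm

The electron orbits at approximately 10.37187 nm from the nucleus.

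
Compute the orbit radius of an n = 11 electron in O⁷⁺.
0.800381 nm (or 8.003805 Å)

The Bohr radius formula is:
r_n = n² a₀ / Z

where a₀ = 0.052917721 nm is the Bohr radius.

For O⁷⁺ (Z = 8) at n = 11:
r_11 = 11² × 0.052917721 nm / 8
r_11 = 121 × 0.052917721 nm / 8
r_11 = 6.4030442 nm / 8
r_11 = 0.800381 nm

The electron orbits at approximately 0.800381 nm from the nucleus.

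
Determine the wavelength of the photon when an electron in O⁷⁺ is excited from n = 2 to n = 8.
6.07510 nm

First, find the transition energy using E_n = -13.6057 Z² / n² eV:
E_2 = -13.6057 × 8² / 2² = -217.6912000 eV
E_8 = -13.6057 × 8² / 8² = -13.6057000 eV

Photon energy: |ΔE| = |E_8 - E_2| = 204.0855000 eV

Convert to wavelength using E = hc/λ with hc = 1239.84 eV·nm:
λ = hc/E = 1239.84 eV·nm / 204.0855000 eV
λ = 6.07510 nm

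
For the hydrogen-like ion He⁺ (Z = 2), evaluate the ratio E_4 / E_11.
7.5625

Using E_n = -13.6057 Z² / n² eV with Z = 2:

E_4 = -13.6057 × 2² / 4² = -54.4228 / 16 = -3.4014250000 eV
E_11 = -13.6057 × 2² / 11² = -54.4228 / 121 = -0.4497752066 eV

The ratio is:
E_4/E_11 = (-3.4014250000) / (-0.4497752066)
E_4/E_11 = (-54.4228/16) / (-54.4228/121)
E_4/E_11 = 121/16
E_4/E_11 = 7.5625
(Note: the Z² factors cancel in the ratio.)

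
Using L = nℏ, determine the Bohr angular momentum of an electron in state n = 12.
1.27e-33 J·s (or 12ℏ)

In the Bohr model, angular momentum is quantized:
L = nℏ

where ℏ = h/(2π) = 1.0546e-34 J·s

For n = 12:
L = 12 × 1.0546e-34 J·s
L = 1.27e-33 J·s

This can also be written as L = 12ℏ.
The angular momentum is an integer multiple of the reduced Planck constant.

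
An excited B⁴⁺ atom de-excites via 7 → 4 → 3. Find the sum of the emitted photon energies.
30.851927 eV

The energy levels of B⁴⁺ are E_n = -13.6057 × 5² / n² eV.

First transition (7 → 4):
ΔE₁ = |E_4 - E_7|
ΔE₁ = |-21.258906250000 - (-6.941683673469)| = 14.317222577 eV

Second transition (4 → 3):
ΔE₂ = |E_3 - E_4|
ΔE₂ = |-37.793611111111 - (-21.258906250000)| = 16.534704861 eV

Total energy released:
E_total = ΔE₁ + ΔE₂ = 14.317222577 + 16.534704861 = 30.851927 eV

Note: This equals the direct transition 7 → 3: 30.851927 eV ✓
Energy is conserved regardless of the path taken.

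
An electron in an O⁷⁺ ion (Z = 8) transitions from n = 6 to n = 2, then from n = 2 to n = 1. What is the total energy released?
846.5769 eV

The energy levels of O⁷⁺ are E_n = -13.6057 × 8² / n² eV.

First transition (6 → 2):
ΔE₁ = |E_2 - E_6|
ΔE₁ = |-217.6912000000 - (-24.1879111111)| = 193.5032889 eV

Second transition (2 → 1):
ΔE₂ = |E_1 - E_2|
ΔE₂ = |-870.7648000000 - (-217.6912000000)| = 653.0736000 eV

Total energy released:
E_total = ΔE₁ + ΔE₂ = 193.5032889 + 653.0736000 = 846.5769 eV

Note: This equals the direct transition 6 → 1: 846.5769 eV ✓
Energy is conserved regardless of the path taken.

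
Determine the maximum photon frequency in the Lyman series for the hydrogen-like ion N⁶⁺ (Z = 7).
1.612e+17 Hz

The series limit corresponds to the transition from n = ∞ to n = 1.
This is the highest energy (shortest wavelength) transition in the Lyman series.

E_∞ = 0 eV
E_1 = -13.6057 × 7² / 1² = -666.6793 eV

Energy at series limit:
ΔE = E_∞ - E_1 = 0 - (-666.6793) = 666.6793 eV
E = 666.6793 eV × (1.602177 × 10⁻¹⁹ J/eV) = 1.06814e-16 J
f = E/h = 1.06814e-16 J / (6.62607 × 10⁻³⁴ J·s) = 1.612e+17 Hz

This energy equals the ionization energy from the n = 1 state of N⁶⁺.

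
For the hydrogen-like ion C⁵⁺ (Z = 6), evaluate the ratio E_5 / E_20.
16.0000

Using E_n = -13.6057 Z² / n² eV with Z = 6:

E_5 = -13.6057 × 6² / 5² = -489.8052 / 25 = -19.5922080000 eV
E_20 = -13.6057 × 6² / 20² = -489.8052 / 400 = -1.2245130000 eV

The ratio is:
E_5/E_20 = (-19.5922080000) / (-1.2245130000)
E_5/E_20 = (-489.8052/25) / (-489.8052/400)
E_5/E_20 = 400/25
E_5/E_20 = 16.0000
(Note: the Z² factors cancel in the ratio.)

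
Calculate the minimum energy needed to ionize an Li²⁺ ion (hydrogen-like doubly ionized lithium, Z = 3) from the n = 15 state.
0.5442 eV

The ionization energy is the energy needed to remove the electron completely (n → ∞).

For a hydrogen-like ion with Z = 3, E_n = -13.6057 Z² / n² eV.

At n = 15: E_15 = -13.6057 × 3² / 15² = -0.5442280 eV
At n = ∞: E_∞ = 0 eV

Ionization energy = E_∞ - E_15 = 0 - (-0.5442280) = 0.5442280 eV
Ionization energy ≈ 0.5442 eV

This is also called the binding energy of the electron in state n = 15.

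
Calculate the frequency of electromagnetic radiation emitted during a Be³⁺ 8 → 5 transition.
1.283e+15 Hz

First, find the transition energy:
E_8 = -13.6057 × 4² / 8² = -3.401425 eV
E_5 = -13.6057 × 4² / 5² = -8.707648 eV
|ΔE| = |E_5 - E_8| = 5.306223 eV

Convert to Joules: E = 5.306223 eV × (1.602177 × 10⁻¹⁹ J/eV) = 8.50151e-19 J

Using E = hf:
f = E/h = 8.50151e-19 J / (6.62607 × 10⁻³⁴ J·s)
f = 1.283e+15 Hz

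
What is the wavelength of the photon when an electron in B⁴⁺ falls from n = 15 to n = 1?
3.661 nm

First, find the transition energy using E_n = -13.6057 Z² / n² eV:
E_15 = -13.6057 × 5² / 15² = -1.51174 eV
E_1 = -13.6057 × 5² / 1² = -340.14250 eV

Photon energy: |ΔE| = |E_1 - E_15| = 338.63076 eV

Convert to wavelength using E = hc/λ with hc = 1239.84 eV·nm:
λ = hc/E = 1239.84 eV·nm / 338.63076 eV
λ = 3.661 nm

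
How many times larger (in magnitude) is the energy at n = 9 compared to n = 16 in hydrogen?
3.16

Using E_n = -13.6057 Z² / n² eV with Z = 1:

E_9 = -13.6057 / 9² = -13.6057 / 81 = -0.16797160 eV
E_16 = -13.6057 / 16² = -13.6057 / 256 = -0.05314727 eV

The ratio is:
E_9/E_16 = (-0.16797160) / (-0.05314727)
E_9/E_16 = (-13.6057/81) / (-13.6057/256)
E_9/E_16 = 256/81
E_9/E_16 = 3.16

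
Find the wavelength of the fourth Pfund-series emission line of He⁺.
823.800 nm

The lines of a series are numbered from the longest wavelength (smallest ΔE) outward; the fourth line is the transition from n = n_f + 4 to n_f.
The Pfund series has all transitions ending at n_f = 5.

For He⁺ (Z = 2), the fourth line (δ-line) is the jump from n = 9 to n = 5:
E_9 = -13.6057 × 2² / 9² = -0.6718864 eV
E_5 = -13.6057 × 2² / 5² = -2.1769120 eV
ΔE = E_9 - E_5 = 1.5050256 eV

λ = hc/E = 1239.84 eV·nm / 1.5050256 eV
λ = 823.800 nm

This is the δ-line of the Pfund series in He⁺.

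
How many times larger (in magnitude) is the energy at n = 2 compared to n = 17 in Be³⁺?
72.25000

Using E_n = -13.6057 Z² / n² eV with Z = 4:

E_2 = -13.6057 × 4² / 2² = -217.6912 / 4 = -54.42280000000 eV
E_17 = -13.6057 × 4² / 17² = -217.6912 / 289 = -0.75325674740 eV

The ratio is:
E_2/E_17 = (-54.42280000000) / (-0.75325674740)
E_2/E_17 = (-217.6912/4) / (-217.6912/289)
E_2/E_17 = 289/4
E_2/E_17 = 72.25000
(Note: the Z² factors cancel in the ratio.)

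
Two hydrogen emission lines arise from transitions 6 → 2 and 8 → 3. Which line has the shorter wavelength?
6 → 2

Calculate the energy for each transition:

Transition 6 → 2:
ΔE₁ = |E_2 - E_6| = |-13.6057/2² - (-13.6057/6²)|
ΔE₁ = |-3.4014250000 - (-0.3779361111)| = 3.0234889 eV

Transition 8 → 3:
ΔE₂ = |E_3 - E_8| = |-13.6057/3² - (-13.6057/8²)|
ΔE₂ = |-1.5117444444 - (-0.2125890625)| = 1.2991554 eV

Since 3.0234889 eV > 1.2991554 eV, the transition 6 → 2 emits the more energetic photon.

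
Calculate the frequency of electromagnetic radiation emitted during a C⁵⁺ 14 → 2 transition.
2.900e+16 Hz

First, find the transition energy:
E_14 = -13.6057 × 6² / 14² = -2.499006 eV
E_2 = -13.6057 × 6² / 2² = -122.451300 eV
|ΔE| = |E_2 - E_14| = 119.952294 eV

Convert to Joules: E = 119.952294 eV × (1.602177 × 10⁻¹⁹ J/eV) = 1.92185e-17 J

Using E = hf:
f = E/h = 1.92185e-17 J / (6.62607 × 10⁻³⁴ J·s)
f = 2.900e+16 Hz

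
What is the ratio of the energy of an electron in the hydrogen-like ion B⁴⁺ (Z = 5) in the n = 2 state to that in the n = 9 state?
20.2500

Using E_n = -13.6057 Z² / n² eV with Z = 5:

E_2 = -13.6057 × 5² / 2² = -340.1425 / 4 = -85.0356250000 eV
E_9 = -13.6057 × 5² / 9² = -340.1425 / 81 = -4.1992901235 eV

The ratio is:
E_2/E_9 = (-85.0356250000) / (-4.1992901235)
E_2/E_9 = (-340.1425/4) / (-340.1425/81)
E_2/E_9 = 81/4
E_2/E_9 = 20.2500
(Note: the Z² factors cancel in the ratio.)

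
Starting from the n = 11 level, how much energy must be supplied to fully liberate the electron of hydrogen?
0.112444 eV

The ionization energy is the energy needed to remove the electron completely (n → ∞).

For hydrogen, E_n = -13.6057 eV / n².

At n = 11: E_11 = -13.6057 / 11² = -0.112443802 eV
At n = ∞: E_∞ = 0 eV

Ionization energy = E_∞ - E_11 = 0 - (-0.112443802) = 0.112443802 eV
Ionization energy ≈ 0.112444 eV

This is also called the binding energy of the electron in state n = 11.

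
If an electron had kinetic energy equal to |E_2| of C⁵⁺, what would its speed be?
6.563e+06 m/s (or 2.189209% of c)

The binding energy at n = 2 for C⁵⁺ is:
E_2 = -13.6057 × 6²/2² = -122.45130000 eV
|E_2| = 122.45130000 eV

Convert to Joules:
KE = 122.45130000 eV × (1.602177 × 10⁻¹⁹ J/eV) = 1.96189e-17 J

Using KE = ½mv²:
v = √(2·KE/m_e)
v = √(2 × 1.96189e-17 J / 9.10938 × 10⁻³¹ kg)
v = 6.563e+06 m/s

This is approximately 2.189209% the speed of light.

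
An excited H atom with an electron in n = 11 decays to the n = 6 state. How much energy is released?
0.2655 eV

The energy levels are E_n = -13.6057 eV / n².

Energy at n = 11: E_11 = -13.6057 / 11² = -0.1124438 eV
Energy at n = 6: E_6 = -13.6057 / 6² = -0.3779361 eV

For emission (electron falling to lower state), the photon energy is:
E_photon = E_11 - E_6 = |-0.1124438 - (-0.3779361)|
E_photon = 0.2655 eV

This energy is carried away by the emitted photon.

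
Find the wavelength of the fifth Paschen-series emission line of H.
954.343 nm

The lines of a series are numbered from the longest wavelength (smallest ΔE) outward; the fifth line is the transition from n = n_f + 5 to n_f.
The Paschen series has all transitions ending at n_f = 3.

For H, the fifth line (ε-line) is the jump from n = 8 to n = 3:
E_8 = -13.6057 / 8² = -0.2125891 eV
E_3 = -13.6057 / 3² = -1.5117444 eV
ΔE = E_8 - E_3 = 1.2991553 eV

λ = hc/E = 1239.84 eV·nm / 1.2991553 eV
λ = 954.343 nm

This is the ε-line of the Paschen series in H.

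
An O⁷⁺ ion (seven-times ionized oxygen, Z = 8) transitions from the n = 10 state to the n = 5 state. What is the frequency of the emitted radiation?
6.32e+15 Hz

First, find the transition energy:
E_10 = -13.6057 × 8² / 10² = -8.7076 eV
E_5 = -13.6057 × 8² / 5² = -34.8306 eV
|ΔE| = |E_5 - E_10| = 26.1230 eV

Convert to Joules: E = 26.1230 eV × (1.602177 × 10⁻¹⁹ J/eV) = 4.1854e-18 J

Using E = hf:
f = E/h = 4.1854e-18 J / (6.62607 × 10⁻³⁴ J·s)
f = 6.32e+15 Hz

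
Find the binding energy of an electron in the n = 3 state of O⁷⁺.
96.7516 eV

The ionization energy is the energy needed to remove the electron completely (n → ∞).

For a hydrogen-like ion with Z = 8, E_n = -13.6057 Z² / n² eV.

At n = 3: E_3 = -13.6057 × 8² / 3² = -96.7516444 eV
At n = ∞: E_∞ = 0 eV

Ionization energy = E_∞ - E_3 = 0 - (-96.7516444) = 96.7516444 eV
Ionization energy ≈ 96.7516 eV

This is also called the binding energy of the electron in state n = 3.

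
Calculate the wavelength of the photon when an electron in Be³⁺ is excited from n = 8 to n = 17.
468.188 nm

First, find the transition energy using E_n = -13.6057 Z² / n² eV:
E_8 = -13.6057 × 4² / 8² = -3.4014250 eV
E_17 = -13.6057 × 4² / 17² = -0.7532567 eV

Photon energy: |ΔE| = |E_17 - E_8| = 2.6481683 eV

Convert to wavelength using E = hc/λ with hc = 1239.84 eV·nm:
λ = hc/E = 1239.84 eV·nm / 2.6481683 eV
λ = 468.188 nm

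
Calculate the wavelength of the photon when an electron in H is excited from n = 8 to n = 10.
16200.2690 nm

First, find the transition energy using E_n = -13.6057 / n² eV:
E_8 = -13.6057 / 8² = -0.212589062500 eV
E_10 = -13.6057 / 10² = -0.136057000000 eV

Photon energy: |ΔE| = |E_10 - E_8| = 0.076532062500 eV

Convert to wavelength using E = hc/λ with hc = 1239.84 eV·nm:
λ = hc/E = 1239.84 eV·nm / 0.076532062500 eV
λ = 16200.2690 nm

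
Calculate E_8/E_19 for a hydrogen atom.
5.640625

Using E_n = -13.6057 Z² / n² eV with Z = 1:

E_8 = -13.6057 / 8² = -13.6057 / 64 = -0.212589063 eV
E_19 = -13.6057 / 19² = -13.6057 / 361 = -0.037688920 eV

The ratio is:
E_8/E_19 = (-0.212589063) / (-0.037688920)
E_8/E_19 = (-13.6057/64) / (-13.6057/361)
E_8/E_19 = 361/64
E_8/E_19 = 5.640625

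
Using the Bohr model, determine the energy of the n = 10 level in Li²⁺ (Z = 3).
-1.225 eV

For hydrogen-like ions, the energy levels scale with Z²:
E_n = -13.6057 Z² / n² eV

For Li²⁺ (Z = 3) at n = 10:
E_10 = -13.6057 × 3² / 10²
E_10 = -13.6057 × 9 / 100
E_10 = -122.4513 / 100
E_10 = -1.225 eV

The energy is 9 times more negative than hydrogen at the same n due to the stronger nuclear charge.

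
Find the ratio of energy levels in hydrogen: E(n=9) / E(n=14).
2.420

Using E_n = -13.6057 Z² / n² eV with Z = 1:

E_9 = -13.6057 / 9² = -13.6057 / 81 = -0.167971605 eV
E_14 = -13.6057 / 14² = -13.6057 / 196 = -0.069416837 eV

The ratio is:
E_9/E_14 = (-0.167971605) / (-0.069416837)
E_9/E_14 = (-13.6057/81) / (-13.6057/196)
E_9/E_14 = 196/81
E_9/E_14 = 2.420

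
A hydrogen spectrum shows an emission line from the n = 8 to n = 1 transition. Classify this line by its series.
Lyman series

The spectral series in hydrogen are named based on the final (lower) energy level:
- Lyman series: n_final = 1 (ultraviolet)
- Balmer series: n_final = 2 (visible/near-UV)
- Paschen series: n_final = 3 (infrared)
- Brackett series: n_final = 4 (infrared)
- Pfund series: n_final = 5 (far infrared)

Since this transition ends at n = 1, it belongs to the Lyman series.

For reference, this 8 → 1 line has photon energy
ΔE = 13.6057 eV × (1/1² - 1/8²) = 13.3931109 eV,
corresponding to wavelength λ = hc/ΔE = 1239.84 eV·nm / 13.3931109 eV = 92.57297 nm in the ultraviolet region.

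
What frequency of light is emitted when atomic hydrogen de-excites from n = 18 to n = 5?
1.214e+14 Hz

First, find the transition energy:
E_18 = -13.6057 / 18² = -0.04199290 eV
E_5 = -13.6057 / 5² = -0.54422800 eV
|ΔE| = |E_5 - E_18| = 0.50223510 eV

Convert to Joules: E = 0.50223510 eV × (1.602177 × 10⁻¹⁹ J/eV) = 8.04670e-20 J

Using E = hf:
f = E/h = 8.04670e-20 J / (6.62607 × 10⁻³⁴ J·s)
f = 1.214e+14 Hz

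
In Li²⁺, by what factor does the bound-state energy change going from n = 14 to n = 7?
4.00

Using E_n = -13.6057 Z² / n² eV with Z = 3:

E_7 = -13.6057 × 3² / 7² = -122.4513 / 49 = -2.49900612 eV
E_14 = -13.6057 × 3² / 14² = -122.4513 / 196 = -0.62475153 eV

The ratio is:
E_7/E_14 = (-2.49900612) / (-0.62475153)
E_7/E_14 = (-122.4513/49) / (-122.4513/196)
E_7/E_14 = 196/49
E_7/E_14 = 4.00
(Note: the Z² factors cancel in the ratio.)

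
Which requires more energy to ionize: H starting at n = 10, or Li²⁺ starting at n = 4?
Li²⁺ at n = 4 (E = -7.653206 eV)

Using E_n = -13.6057 Z² / n² eV:

H (Z = 1) at n = 10:
E = -13.6057 × 1² / 10² = -13.6057 × 1 / 100 = -0.136057000 eV

Li²⁺ (Z = 3) at n = 4:
E = -13.6057 × 3² / 4² = -13.6057 × 9 / 16 = -7.653206250 eV

Since -7.653206250 eV < -0.136057000 eV,
Li²⁺ at n = 4 is more tightly bound (requires more energy to ionize).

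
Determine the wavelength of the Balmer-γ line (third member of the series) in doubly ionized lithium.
48.2151 nm

The lines of a series are numbered from the longest wavelength (smallest ΔE) outward; the third line is the transition from n = n_f + 3 to n_f.
The Balmer series has all transitions ending at n_f = 2.

For Li²⁺ (Z = 3), the third line (γ-line) is the jump from n = 5 to n = 2:
E_5 = -13.6057 × 3² / 5² = -4.898052 eV
E_2 = -13.6057 × 3² / 2² = -30.612825 eV
ΔE = E_5 - E_2 = 25.714773 eV

λ = hc/E = 1239.84 eV·nm / 25.714773 eV
λ = 48.2151 nm

This is the γ-line of the Balmer series in Li²⁺.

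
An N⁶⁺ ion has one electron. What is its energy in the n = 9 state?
-8.23061 eV

For hydrogen-like ions, the energy levels scale with Z²:
E_n = -13.6057 Z² / n² eV

For N⁶⁺ (Z = 7) at n = 9:
E_9 = -13.6057 × 7² / 9²
E_9 = -13.6057 × 49 / 81
E_9 = -666.6793 / 81
E_9 = -8.23061 eV

The energy is 49 times more negative than hydrogen at the same n due to the stronger nuclear charge.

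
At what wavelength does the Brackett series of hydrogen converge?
1458.0242 nm

The series limit corresponds to the transition from n = ∞ to n = 4.
This is the highest energy (shortest wavelength) transition in the Brackett series.

E_∞ = 0 eV
E_4 = -13.6057 / 4² = -0.8503562500 eV

Energy at series limit:
ΔE = E_∞ - E_4 = 0 - (-0.8503562500) = 0.8503562500 eV
λ = hc/E = 1239.84 eV·nm / 0.8503562500 eV = 1458.0242 nm

This energy equals the ionization energy from the n = 4 state of hydrogen.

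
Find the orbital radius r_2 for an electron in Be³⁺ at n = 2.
0.0529 nm (or 0.5292 Å)

The Bohr radius formula is:
r_n = n² a₀ / Z

where a₀ = 0.0529177 nm is the Bohr radius.

For Be³⁺ (Z = 4) at n = 2:
r_2 = 2² × 0.0529177 nm / 4
r_2 = 4 × 0.0529177 nm / 4
r_2 = 0.21167 nm / 4
r_2 = 0.0529 nm

The electron orbits at approximately 0.0529 nm from the nucleus.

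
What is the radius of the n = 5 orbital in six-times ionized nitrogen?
0.1890 nm (or 1.8899 Å)

The Bohr radius formula is:
r_n = n² a₀ / Z

where a₀ = 0.0529177 nm is the Bohr radius.

For N⁶⁺ (Z = 7) at n = 5:
r_5 = 5² × 0.0529177 nm / 7
r_5 = 25 × 0.0529177 nm / 7
r_5 = 1.32294 nm / 7
r_5 = 0.1890 nm

The electron orbits at approximately 0.1890 nm from the nucleus.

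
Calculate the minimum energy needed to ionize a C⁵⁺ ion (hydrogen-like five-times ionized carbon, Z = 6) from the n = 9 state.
6.05 eV

The ionization energy is the energy needed to remove the electron completely (n → ∞).

For a hydrogen-like ion with Z = 6, E_n = -13.6057 Z² / n² eV.

At n = 9: E_9 = -13.6057 × 6² / 9² = -6.04698 eV
At n = ∞: E_∞ = 0 eV

Ionization energy = E_∞ - E_9 = 0 - (-6.04698) = 6.04698 eV
Ionization energy ≈ 6.05 eV

This is also called the binding energy of the electron in state n = 9.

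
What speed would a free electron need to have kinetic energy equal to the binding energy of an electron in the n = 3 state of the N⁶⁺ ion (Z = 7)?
5.10e+06 m/s (or 1.703% of c)

The binding energy at n = 3 for N⁶⁺ is:
E_3 = -13.6057 × 7²/3² = -74.07548 eV
|E_3| = 74.07548 eV

Convert to Joules:
KE = 74.07548 eV × (1.602177 × 10⁻¹⁹ J/eV) = 1.1868e-17 J

Using KE = ½mv²:
v = √(2·KE/m_e)
v = √(2 × 1.1868e-17 J / 9.10938 × 10⁻³¹ kg)
v = 5.10e+06 m/s

This is approximately 1.703% the speed of light.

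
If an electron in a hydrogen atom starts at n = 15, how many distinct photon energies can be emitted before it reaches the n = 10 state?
15

The electron can occupy levels n = 10, 11, ..., 15 during de-excitation — that is m = 15 - 10 + 1 = 6 distinct levels.

The number of distinct spectral lines equals the number of ways to choose 2 of these m levels (each pair gives one possible emission transition):

Number of lines = m(m-1)/2 = 6×5/2 = 15

These correspond to all possible transitions between the 6 levels:
15 → 14, 15 → 13, 15 → 12, 15 → 11, 15 → 10, 14 → 13, 14 → 12, 14 → 11...

Each transition produces a photon with a unique energy (and thus wavelength). This count does not depend on Z.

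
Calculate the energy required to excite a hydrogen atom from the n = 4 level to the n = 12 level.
0.756 eV

The energy levels of a hydrogen-like atom are E_n = -13.6057 eV / n².

Energy at n = 4: E_4 = -13.6057 / 4² = -0.850356 eV
Energy at n = 12: E_12 = -13.6057 / 12² = -0.094484 eV

The excitation energy is the difference:
ΔE = E_12 - E_4
ΔE = -0.094484 - (-0.850356)
ΔE = 0.756 eV

Since this is positive, energy must be absorbed (photon absorption).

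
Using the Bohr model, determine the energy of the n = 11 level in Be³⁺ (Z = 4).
-1.80 eV

For hydrogen-like ions, the energy levels scale with Z²:
E_n = -13.6057 Z² / n² eV

For Be³⁺ (Z = 4) at n = 11:
E_11 = -13.6057 × 4² / 11²
E_11 = -13.6057 × 16 / 121
E_11 = -217.6912 / 121
E_11 = -1.80 eV

The energy is 16 times more negative than hydrogen at the same n due to the stronger nuclear charge.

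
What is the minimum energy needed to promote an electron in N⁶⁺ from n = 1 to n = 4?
625.0118 eV

The energy levels of a hydrogen-like atom are E_n = -13.6057 Z² eV / n².

Energy at n = 1: E_1 = -13.6057 × 7² / 1² = -666.6793000 eV
Energy at n = 4: E_4 = -13.6057 × 7² / 4² = -41.6674563 eV

The excitation energy is the difference:
ΔE = E_4 - E_1
ΔE = -41.6674563 - (-666.6793000)
ΔE = 625.0118 eV

Since this is positive, energy must be absorbed (photon absorption).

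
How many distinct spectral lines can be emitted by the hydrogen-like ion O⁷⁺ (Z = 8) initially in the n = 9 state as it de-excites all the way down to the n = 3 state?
21

The electron can occupy levels n = 3, 4, ..., 9 during de-excitation — that is m = 9 - 3 + 1 = 7 distinct levels.

The number of distinct spectral lines equals the number of ways to choose 2 of these m levels (each pair gives one possible emission transition):

Number of lines = m(m-1)/2 = 7×6/2 = 21

These correspond to all possible transitions between the 7 levels:
9 → 8, 9 → 7, 9 → 6, 9 → 5, 9 → 4, 9 → 3, 8 → 7, 8 → 6...

Each transition produces a photon with a unique energy (and thus wavelength). This count does not depend on Z.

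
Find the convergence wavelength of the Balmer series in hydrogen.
364.5061 nm

The series limit corresponds to the transition from n = ∞ to n = 2.
This is the highest energy (shortest wavelength) transition in the Balmer series.

E_∞ = 0 eV
E_2 = -13.6057 / 2² = -3.40142500 eV

Energy at series limit:
ΔE = E_∞ - E_2 = 0 - (-3.40142500) = 3.40142500 eV
λ = hc/E = 1239.84 eV·nm / 3.40142500 eV = 364.5061 nm

This energy equals the ionization energy from the n = 2 state of hydrogen.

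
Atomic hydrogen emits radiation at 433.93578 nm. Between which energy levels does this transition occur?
n = 5 → n = 2

First, find the photon energy from the wavelength (hc = 1239.84 eV·nm):
E = hc/λ = 1239.84 eV·nm / 433.93578 nm = 2.8571970 eV

The energy levels of hydrogen satisfy E_n = -13.6057 / n² eV, so an emission n_i → n_f releases
ΔE = 13.6057 × (1/n_f² − 1/n_i²) eV.

Setting ΔE equal to the photon energy:
1/n_f² − 1/n_i² = 2.8571970 / 13.6057 = 0.21000000

Since 1/n_i² must be positive, we need 1/n_f² > 0.21000000, i.e. n_f ≤ 2. For each allowed n_f, solve n_i = (1/n_f² − 0.21000000)^(−1/2) and check whether it is a whole number:
  n_f = 1: 1/n_i² = 1.00000000 − 0.21000000 = 0.79000000 → n_i = 1.125  (not an integer) ✗
  n_f = 2: 1/n_i² = 0.25000000 − 0.21000000 = 0.04000000 → n_i = 5.000  → integer, n_i = 5 ✓

Only n_f = 2 gives an integer upper level, n_i = 5.

The transition is from n = 5 to n = 2 (emission).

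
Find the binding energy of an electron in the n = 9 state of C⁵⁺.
6.0470 eV

The ionization energy is the energy needed to remove the electron completely (n → ∞).

For a hydrogen-like ion with Z = 6, E_n = -13.6057 Z² / n² eV.

At n = 9: E_9 = -13.6057 × 6² / 9² = -6.0469778 eV
At n = ∞: E_∞ = 0 eV

Ionization energy = E_∞ - E_9 = 0 - (-6.0469778) = 6.0469778 eV
Ionization energy ≈ 6.0470 eV

This is also called the binding energy of the electron in state n = 9.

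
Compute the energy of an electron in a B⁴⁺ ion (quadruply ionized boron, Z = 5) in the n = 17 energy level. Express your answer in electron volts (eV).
-1.17696 eV

The energy levels of a hydrogen-like atom are given by:
E_n = -13.6057 Z² / n² eV  (with Z = 5 for B⁴⁺)

For n = 17:
E_17 = -13.6057 × 5² / 17²
E_17 = -13.6057 × 25 / 289
E_17 = -1.17696 eV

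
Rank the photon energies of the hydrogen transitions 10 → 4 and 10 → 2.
10 → 2

Calculate the energy for each transition:

Transition 10 → 4:
ΔE₁ = |E_4 - E_10| = |-13.6057/4² - (-13.6057/10²)|
ΔE₁ = |-0.85035625 - (-0.13605700)| = 0.71430 eV

Transition 10 → 2:
ΔE₂ = |E_2 - E_10| = |-13.6057/2² - (-13.6057/10²)|
ΔE₂ = |-3.40142500 - (-0.13605700)| = 3.26537 eV

Since 3.26537 eV > 0.71430 eV, the transition 10 → 2 emits the more energetic photon.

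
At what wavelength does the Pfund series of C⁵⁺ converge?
63.282301 nm

The series limit corresponds to the transition from n = ∞ to n = 5.
This is the highest energy (shortest wavelength) transition in the Pfund series.

E_∞ = 0 eV
E_5 = -13.6057 × 6² / 5² = -19.59220800 eV

Energy at series limit:
ΔE = E_∞ - E_5 = 0 - (-19.59220800) = 19.59220800 eV
λ = hc/E = 1239.84 eV·nm / 19.59220800 eV = 63.282301 nm

This energy equals the ionization energy from the n = 5 state of C⁵⁺.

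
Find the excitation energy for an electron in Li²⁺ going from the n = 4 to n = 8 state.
5.739905 eV

The energy levels of a hydrogen-like atom are E_n = -13.6057 Z² eV / n².

Energy at n = 4: E_4 = -13.6057 × 3² / 4² = -7.653206250 eV
Energy at n = 8: E_8 = -13.6057 × 3² / 8² = -1.913301563 eV

The excitation energy is the difference:
ΔE = E_8 - E_4
ΔE = -1.913301563 - (-7.653206250)
ΔE = 5.739905 eV

Since this is positive, energy must be absorbed (photon absorption).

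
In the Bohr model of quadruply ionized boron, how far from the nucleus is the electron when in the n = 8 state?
0.6773 nm (or 6.7735 Å)

The Bohr radius formula is:
r_n = n² a₀ / Z

where a₀ = 0.0529177 nm is the Bohr radius.

For B⁴⁺ (Z = 5) at n = 8:
r_8 = 8² × 0.0529177 nm / 5
r_8 = 64 × 0.0529177 nm / 5
r_8 = 3.38673 nm / 5
r_8 = 0.6773 nm

The electron orbits at approximately 0.6773 nm from the nucleus.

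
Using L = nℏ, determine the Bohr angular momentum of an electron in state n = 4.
4.21829e-34 J·s (or 4ℏ)

In the Bohr model, angular momentum is quantized:
L = nℏ

where ℏ = h/(2π) = 1.0545718e-34 J·s

For n = 4:
L = 4 × 1.0545718e-34 J·s
L = 4.21829e-34 J·s

This can also be written as L = 4ℏ.
The angular momentum is an integer multiple of the reduced Planck constant.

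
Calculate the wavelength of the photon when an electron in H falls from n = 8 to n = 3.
954.343 nm

First, find the transition energy using E_n = -13.6057 / n² eV:
E_8 = -13.6057 / 8² = -0.2125891 eV
E_3 = -13.6057 / 3² = -1.5117444 eV

Photon energy: |ΔE| = |E_3 - E_8| = 1.2991553 eV

Convert to wavelength using E = hc/λ with hc = 1239.84 eV·nm:
λ = hc/E = 1239.84 eV·nm / 1.2991553 eV
λ = 954.343 nm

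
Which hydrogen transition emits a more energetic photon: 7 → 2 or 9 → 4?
7 → 2

Calculate the energy for each transition:

Transition 7 → 2:
ΔE₁ = |E_2 - E_7| = |-13.6057/2² - (-13.6057/7²)|
ΔE₁ = |-3.401425000 - (-0.277667347)| = 3.123758 eV

Transition 9 → 4:
ΔE₂ = |E_4 - E_9| = |-13.6057/4² - (-13.6057/9²)|
ΔE₂ = |-0.850356250 - (-0.167971605)| = 0.682385 eV

Since 3.123758 eV > 0.682385 eV, the transition 7 → 2 emits the more energetic photon.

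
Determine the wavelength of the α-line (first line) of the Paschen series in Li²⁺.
208.289 nm

The longest wavelength corresponds to the smallest energy transition in the series.
The Paschen series has all transitions ending at n_f = 3.

For Li²⁺ (Z = 3), the first line (α-line) is the jump from n = 4 to n = 3:
E_4 = -13.6057 × 3² / 4² = -7.6532063 eV
E_3 = -13.6057 × 3² / 3² = -13.6057000 eV
ΔE = E_4 - E_3 = 5.9524937 eV

λ = hc/E = 1239.84 eV·nm / 5.9524937 eV
λ = 208.289 nm

This is the α-line of the Paschen series in Li²⁺.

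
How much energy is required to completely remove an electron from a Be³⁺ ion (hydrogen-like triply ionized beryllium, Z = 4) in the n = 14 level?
1.110669 eV

The ionization energy is the energy needed to remove the electron completely (n → ∞).

For a hydrogen-like ion with Z = 4, E_n = -13.6057 Z² / n² eV.

At n = 14: E_14 = -13.6057 × 4² / 14² = -1.110669388 eV
At n = ∞: E_∞ = 0 eV

Ionization energy = E_∞ - E_14 = 0 - (-1.110669388) = 1.110669388 eV
Ionization energy ≈ 1.110669 eV

This is also called the binding energy of the electron in state n = 14.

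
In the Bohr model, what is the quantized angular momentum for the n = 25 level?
2.636e-33 J·s (or 25ℏ)

In the Bohr model, angular momentum is quantized:
L = nℏ

where ℏ = h/(2π) = 1.05457e-34 J·s

For n = 25:
L = 25 × 1.05457e-34 J·s
L = 2.636e-33 J·s

This can also be written as L = 25ℏ.
The angular momentum is an integer multiple of the reduced Planck constant.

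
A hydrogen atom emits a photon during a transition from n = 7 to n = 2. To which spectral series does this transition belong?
Balmer series

The spectral series in hydrogen are named based on the final (lower) energy level:
- Lyman series: n_final = 1 (ultraviolet)
- Balmer series: n_final = 2 (visible/near-UV)
- Paschen series: n_final = 3 (infrared)
- Brackett series: n_final = 4 (infrared)
- Pfund series: n_final = 5 (far infrared)

Since this transition ends at n = 2, it belongs to the Balmer series.

For reference, this 7 → 2 line has photon energy
ΔE = 13.6057 eV × (1/2² - 1/7²) = 3.123757653 eV,
corresponding to wavelength λ = hc/ΔE = 1239.84 eV·nm / 3.123757653 eV = 396.90659 nm in the visible/near-UV region.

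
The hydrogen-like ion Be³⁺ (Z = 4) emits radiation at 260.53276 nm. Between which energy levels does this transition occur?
n = 13 → n = 6

First, find the photon energy from the wavelength (hc = 1239.84 eV·nm):
E = hc/λ = 1239.84 eV·nm / 260.53276 nm = 4.7588641 eV

The energy levels of Be³⁺ satisfy E_n = -13.6057 × 4² / n² eV, so an emission n_i → n_f releases
ΔE = 13.6057 × 4² × (1/n_f² − 1/n_i²) eV.

Setting ΔE equal to the photon energy:
1/n_f² − 1/n_i² = 4.7588641 / (13.6057 × 4²) = 0.021860618

Since 1/n_i² must be positive, we need 1/n_f² > 0.021860618, i.e. n_f ≤ 6. For each allowed n_f, solve n_i = (1/n_f² − 0.021860618)^(−1/2) and check whether it is a whole number:
  n_f = 1: 1/n_i² = 1.000000000 − 0.021860618 = 0.978139382 → n_i = 1.011  (not an integer) ✗
  n_f = 2: 1/n_i² = 0.250000000 − 0.021860618 = 0.228139382 → n_i = 2.094  (not an integer) ✗
  n_f = 3: 1/n_i² = 0.111111111 − 0.021860618 = 0.089250493 → n_i = 3.347  (not an integer) ✗
  n_f = 4: 1/n_i² = 0.062500000 − 0.021860618 = 0.040639382 → n_i = 4.961  (not an integer) ✗
  n_f = 5: 1/n_i² = 0.040000000 − 0.021860618 = 0.018139382 → n_i = 7.425  (not an integer) ✗
  n_f = 6: 1/n_i² = 0.027777778 − 0.021860618 = 0.005917160 → n_i = 13.000  → integer, n_i = 13 ✓

Only n_f = 6 gives an integer upper level, n_i = 13.

The transition is from n = 13 to n = 6 (emission).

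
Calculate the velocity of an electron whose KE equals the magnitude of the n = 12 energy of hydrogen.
1.823e+05 m/s (or 0.06% of c)

The binding energy at n = 12 for hydrogen is:
E_12 = -13.6057/12² = -0.09448403 eV
|E_12| = 0.09448403 eV

Convert to Joules:
KE = 0.09448403 eV × (1.602177 × 10⁻¹⁹ J/eV) = 1.51380e-20 J

Using KE = ½mv²:
v = √(2·KE/m_e)
v = √(2 × 1.51380e-20 J / 9.10938 × 10⁻³¹ kg)
v = 1.823e+05 m/s

This is approximately 0.06% the speed of light.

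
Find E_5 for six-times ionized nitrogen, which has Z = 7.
-26.667172 eV

For hydrogen-like ions, the energy levels scale with Z²:
E_n = -13.6057 Z² / n² eV

For N⁶⁺ (Z = 7) at n = 5:
E_5 = -13.6057 × 7² / 5²
E_5 = -13.6057 × 49 / 25
E_5 = -666.6793 / 25
E_5 = -26.667172 eV

The energy is 49 times more negative than hydrogen at the same n due to the stronger nuclear charge.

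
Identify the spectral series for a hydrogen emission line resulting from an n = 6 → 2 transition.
Balmer series

The spectral series in hydrogen are named based on the final (lower) energy level:
- Lyman series: n_final = 1 (ultraviolet)
- Balmer series: n_final = 2 (visible/near-UV)
- Paschen series: n_final = 3 (infrared)
- Brackett series: n_final = 4 (infrared)
- Pfund series: n_final = 5 (far infrared)

Since this transition ends at n = 2, it belongs to the Balmer series.

For reference, this 6 → 2 line has photon energy
ΔE = 13.6057 eV × (1/2² - 1/6²) = 3.023488889 eV,
corresponding to wavelength λ = hc/ΔE = 1239.84 eV·nm / 3.023488889 eV = 410.06931 nm in the visible/near-UV region.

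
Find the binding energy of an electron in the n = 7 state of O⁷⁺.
17.77 eV

The ionization energy is the energy needed to remove the electron completely (n → ∞).

For a hydrogen-like ion with Z = 8, E_n = -13.6057 Z² / n² eV.

At n = 7: E_7 = -13.6057 × 8² / 7² = -17.77071 eV
At n = ∞: E_∞ = 0 eV

Ionization energy = E_∞ - E_7 = 0 - (-17.77071) = 17.77071 eV
Ionization energy ≈ 17.77 eV

This is also called the binding energy of the electron in state n = 7.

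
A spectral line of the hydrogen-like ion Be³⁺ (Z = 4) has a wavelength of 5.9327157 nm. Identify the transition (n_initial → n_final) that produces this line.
n = 5 → n = 1

First, find the photon energy from the wavelength (hc = 1239.84 eV·nm):
E = hc/λ = 1239.84 eV·nm / 5.9327157 nm = 208.98355 eV

The energy levels of Be³⁺ satisfy E_n = -13.6057 × 4² / n² eV, so an emission n_i → n_f releases
ΔE = 13.6057 × 4² × (1/n_f² − 1/n_i²) eV.

Setting ΔE equal to the photon energy:
1/n_f² − 1/n_i² = 208.98355 / (13.6057 × 4²) = 0.95999999

Since 1/n_i² must be positive, we need 1/n_f² > 0.95999999, i.e. n_f ≤ 1. For each allowed n_f, solve n_i = (1/n_f² − 0.95999999)^(−1/2) and check whether it is a whole number:
  n_f = 1: 1/n_i² = 1.00000000 − 0.95999999 = 0.04000001 → n_i = 5.000  → integer, n_i = 5 ✓

Only n_f = 1 gives an integer upper level, n_i = 5.

The transition is from n = 5 to n = 1 (emission).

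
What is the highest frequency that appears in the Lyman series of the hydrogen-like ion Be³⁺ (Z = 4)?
5.264e+16 Hz

The series limit corresponds to the transition from n = ∞ to n = 1.
This is the highest energy (shortest wavelength) transition in the Lyman series.

E_∞ = 0 eV
E_1 = -13.6057 × 4² / 1² = -217.6912 eV

Energy at series limit:
ΔE = E_∞ - E_1 = 0 - (-217.6912) = 217.6912 eV
E = 217.6912 eV × (1.602177 × 10⁻¹⁹ J/eV) = 3.48780e-17 J
f = E/h = 3.48780e-17 J / (6.62607 × 10⁻³⁴ J·s) = 5.264e+16 Hz

This energy equals the ionization energy from the n = 1 state of Be³⁺.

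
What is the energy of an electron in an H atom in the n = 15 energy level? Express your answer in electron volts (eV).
-0.0605 eV

The energy levels of a hydrogen-like atom are given by:
E_n = -13.6057 eV / n²

For n = 15:
E_15 = -13.6057 eV / 15²
E_15 = -13.6057 eV / 225
E_15 = -0.0605 eV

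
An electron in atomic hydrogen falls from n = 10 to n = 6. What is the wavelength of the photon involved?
5125.8664 nm

First, find the transition energy using E_n = -13.6057 / n² eV:
E_10 = -13.6057 / 10² = -0.1360570000 eV
E_6 = -13.6057 / 6² = -0.3779361111 eV

Photon energy: |ΔE| = |E_6 - E_10| = 0.2418791111 eV

Convert to wavelength using E = hc/λ with hc = 1239.84 eV·nm:
λ = hc/E = 1239.84 eV·nm / 0.2418791111 eV
λ = 5125.8664 nm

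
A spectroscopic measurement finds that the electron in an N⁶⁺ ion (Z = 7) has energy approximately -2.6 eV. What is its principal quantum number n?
n = 16

The exact energy levels follow E_n = -13.6057 Z² / n² eV with Z = 7.

The measured value (-2.6 eV) is reported to only 2 significant figures, so we must test candidate n values and see which one matches to that precision.

Candidate energies:
  n = 14:  E = -13.6057 × 7² / 14² = -3.40143 eV
  n = 15:  E = -13.6057 × 7² / 15² = -2.96302 eV
  n = 16:  E = -13.6057 × 7² / 16² = -2.60422 eV  ← matches
  n = 17:  E = -13.6057 × 7² / 17² = -2.30685 eV
  n = 18:  E = -13.6057 × 7² / 18² = -2.05765 eV

Checking against the measurement of -2.6 eV (2 sig figs), only n = 16 agrees:
E_16 = -2.60422 eV, which rounds to -2.6 eV ✓

Therefore n = 16.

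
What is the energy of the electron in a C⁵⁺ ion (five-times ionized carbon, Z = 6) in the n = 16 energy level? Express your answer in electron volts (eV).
-1.91 eV

The energy levels of a hydrogen-like atom are given by:
E_n = -13.6057 Z² / n² eV  (with Z = 6 for C⁵⁺)

For n = 16:
E_16 = -13.6057 × 6² / 16²
E_16 = -13.6057 × 36 / 256
E_16 = -1.91 eV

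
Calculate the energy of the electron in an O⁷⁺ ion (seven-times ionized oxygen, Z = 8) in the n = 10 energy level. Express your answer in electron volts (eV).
-8.707648 eV

The energy levels of a hydrogen-like atom are given by:
E_n = -13.6057 Z² / n² eV  (with Z = 8 for O⁷⁺)

For n = 10:
E_10 = -13.6057 × 8² / 10²
E_10 = -13.6057 × 64 / 100
E_10 = -8.707648 eV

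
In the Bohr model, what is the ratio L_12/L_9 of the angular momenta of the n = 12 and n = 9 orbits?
1.33

In the Bohr model, L_n = nℏ, so the ratio is purely the ratio of quantum numbers:

L_12/L_9 = 12ℏ / 9ℏ = 12/9 = 1.33

The angular momentum scales linearly with n.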